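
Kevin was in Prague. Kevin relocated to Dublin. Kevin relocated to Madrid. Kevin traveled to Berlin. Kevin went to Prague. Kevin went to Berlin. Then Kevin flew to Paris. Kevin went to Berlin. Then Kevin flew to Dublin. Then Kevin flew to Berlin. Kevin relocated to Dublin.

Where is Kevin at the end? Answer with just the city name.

Tracking Kevin's location:
Start: Kevin is in Prague.
After move 1: Prague -> Dublin. Kevin is in Dublin.
After move 2: Dublin -> Madrid. Kevin is in Madrid.
After move 3: Madrid -> Berlin. Kevin is in Berlin.
After move 4: Berlin -> Prague. Kevin is in Prague.
After move 5: Prague -> Berlin. Kevin is in Berlin.
After move 6: Berlin -> Paris. Kevin is in Paris.
After move 7: Paris -> Berlin. Kevin is in Berlin.
After move 8: Berlin -> Dublin. Kevin is in Dublin.
After move 9: Dublin -> Berlin. Kevin is in Berlin.
After move 10: Berlin -> Dublin. Kevin is in Dublin.

Answer: Dublin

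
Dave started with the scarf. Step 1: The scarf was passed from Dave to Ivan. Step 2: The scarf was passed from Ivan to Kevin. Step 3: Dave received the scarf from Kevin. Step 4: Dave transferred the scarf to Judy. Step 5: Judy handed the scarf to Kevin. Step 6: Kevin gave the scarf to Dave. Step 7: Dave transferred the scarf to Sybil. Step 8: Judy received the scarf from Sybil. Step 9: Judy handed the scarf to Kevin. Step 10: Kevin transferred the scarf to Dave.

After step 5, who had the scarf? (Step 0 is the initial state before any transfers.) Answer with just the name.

Tracking the scarf holder through step 5:
After step 0 (start): Dave
After step 1: Ivan
After step 2: Kevin
After step 3: Dave
After step 4: Judy
After step 5: Kevin

At step 5, the holder is Kevin.

Answer: Kevin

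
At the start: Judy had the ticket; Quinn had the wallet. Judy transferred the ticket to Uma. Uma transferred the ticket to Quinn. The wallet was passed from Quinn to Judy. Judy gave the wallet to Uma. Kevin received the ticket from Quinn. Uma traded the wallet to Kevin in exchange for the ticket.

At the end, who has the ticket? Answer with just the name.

Tracking all object holders:
Start: ticket:Judy, wallet:Quinn
Event 1 (give ticket: Judy -> Uma). State: ticket:Uma, wallet:Quinn
Event 2 (give ticket: Uma -> Quinn). State: ticket:Quinn, wallet:Quinn
Event 3 (give wallet: Quinn -> Judy). State: ticket:Quinn, wallet:Judy
Event 4 (give wallet: Judy -> Uma). State: ticket:Quinn, wallet:Uma
Event 5 (give ticket: Quinn -> Kevin). State: ticket:Kevin, wallet:Uma
Event 6 (swap wallet<->ticket: now wallet:Kevin, ticket:Uma). State: ticket:Uma, wallet:Kevin

Final state: ticket:Uma, wallet:Kevin
The ticket is held by Uma.

Answer: Uma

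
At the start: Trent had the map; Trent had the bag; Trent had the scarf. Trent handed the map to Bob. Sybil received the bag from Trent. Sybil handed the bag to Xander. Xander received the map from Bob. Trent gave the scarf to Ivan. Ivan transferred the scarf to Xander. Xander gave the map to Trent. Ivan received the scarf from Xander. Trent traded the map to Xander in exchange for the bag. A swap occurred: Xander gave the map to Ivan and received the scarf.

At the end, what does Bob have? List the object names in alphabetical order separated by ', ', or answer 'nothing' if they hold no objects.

Tracking all object holders:
Start: map:Trent, bag:Trent, scarf:Trent
Event 1 (give map: Trent -> Bob). State: map:Bob, bag:Trent, scarf:Trent
Event 2 (give bag: Trent -> Sybil). State: map:Bob, bag:Sybil, scarf:Trent
Event 3 (give bag: Sybil -> Xander). State: map:Bob, bag:Xander, scarf:Trent
Event 4 (give map: Bob -> Xander). State: map:Xander, bag:Xander, scarf:Trent
Event 5 (give scarf: Trent -> Ivan). State: map:Xander, bag:Xander, scarf:Ivan
Event 6 (give scarf: Ivan -> Xander). State: map:Xander, bag:Xander, scarf:Xander
Event 7 (give map: Xander -> Trent). State: map:Trent, bag:Xander, scarf:Xander
Event 8 (give scarf: Xander -> Ivan). State: map:Trent, bag:Xander, scarf:Ivan
Event 9 (swap map<->bag: now map:Xander, bag:Trent). State: map:Xander, bag:Trent, scarf:Ivan
Event 10 (swap map<->scarf: now map:Ivan, scarf:Xander). State: map:Ivan, bag:Trent, scarf:Xander

Final state: map:Ivan, bag:Trent, scarf:Xander
Bob holds: (nothing).

Answer: nothing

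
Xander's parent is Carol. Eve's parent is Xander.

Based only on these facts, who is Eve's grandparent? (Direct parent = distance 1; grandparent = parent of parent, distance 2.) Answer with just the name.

Reconstructing the parent chain from the given facts:
  Carol -> Xander -> Eve
(each arrow means 'parent of the next')
Positions in the chain (0 = top):
  position of Carol: 0
  position of Xander: 1
  position of Eve: 2

Eve is at position 2; the grandparent is 2 steps up the chain, i.e. position 0: Carol.

Answer: Carol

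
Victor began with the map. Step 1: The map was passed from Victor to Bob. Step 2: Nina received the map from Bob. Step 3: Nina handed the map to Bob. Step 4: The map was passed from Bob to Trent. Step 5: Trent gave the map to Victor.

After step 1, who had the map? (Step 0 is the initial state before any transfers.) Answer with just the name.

Tracking the map holder through step 1:
After step 0 (start): Victor
After step 1: Bob

At step 1, the holder is Bob.

Answer: Bob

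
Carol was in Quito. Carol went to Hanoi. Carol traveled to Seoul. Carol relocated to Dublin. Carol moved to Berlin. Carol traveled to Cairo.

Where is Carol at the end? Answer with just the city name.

Tracking Carol's location:
Start: Carol is in Quito.
After move 1: Quito -> Hanoi. Carol is in Hanoi.
After move 2: Hanoi -> Seoul. Carol is in Seoul.
After move 3: Seoul -> Dublin. Carol is in Dublin.
After move 4: Dublin -> Berlin. Carol is in Berlin.
After move 5: Berlin -> Cairo. Carol is in Cairo.

Answer: Cairo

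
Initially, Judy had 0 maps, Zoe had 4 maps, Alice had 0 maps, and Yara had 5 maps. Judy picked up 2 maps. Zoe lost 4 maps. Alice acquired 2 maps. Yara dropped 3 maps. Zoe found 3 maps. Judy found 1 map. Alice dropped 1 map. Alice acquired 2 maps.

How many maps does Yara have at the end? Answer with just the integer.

Answer: 2

Derivation:
Tracking counts step by step:
Start: Judy=0, Zoe=4, Alice=0, Yara=5
Event 1 (Judy +2): Judy: 0 -> 2. State: Judy=2, Zoe=4, Alice=0, Yara=5
Event 2 (Zoe -4): Zoe: 4 -> 0. State: Judy=2, Zoe=0, Alice=0, Yara=5
Event 3 (Alice +2): Alice: 0 -> 2. State: Judy=2, Zoe=0, Alice=2, Yara=5
Event 4 (Yara -3): Yara: 5 -> 2. State: Judy=2, Zoe=0, Alice=2, Yara=2
Event 5 (Zoe +3): Zoe: 0 -> 3. State: Judy=2, Zoe=3, Alice=2, Yara=2
Event 6 (Judy +1): Judy: 2 -> 3. State: Judy=3, Zoe=3, Alice=2, Yara=2
Event 7 (Alice -1): Alice: 2 -> 1. State: Judy=3, Zoe=3, Alice=1, Yara=2
Event 8 (Alice +2): Alice: 1 -> 3. State: Judy=3, Zoe=3, Alice=3, Yara=2

Yara's final count: 2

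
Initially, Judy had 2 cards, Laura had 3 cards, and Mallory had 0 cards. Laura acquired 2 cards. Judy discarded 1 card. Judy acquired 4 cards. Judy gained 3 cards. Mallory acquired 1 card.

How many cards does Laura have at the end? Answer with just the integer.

Answer: 5

Derivation:
Tracking counts step by step:
Start: Judy=2, Laura=3, Mallory=0
Event 1 (Laura +2): Laura: 3 -> 5. State: Judy=2, Laura=5, Mallory=0
Event 2 (Judy -1): Judy: 2 -> 1. State: Judy=1, Laura=5, Mallory=0
Event 3 (Judy +4): Judy: 1 -> 5. State: Judy=5, Laura=5, Mallory=0
Event 4 (Judy +3): Judy: 5 -> 8. State: Judy=8, Laura=5, Mallory=0
Event 5 (Mallory +1): Mallory: 0 -> 1. State: Judy=8, Laura=5, Mallory=1

Laura's final count: 5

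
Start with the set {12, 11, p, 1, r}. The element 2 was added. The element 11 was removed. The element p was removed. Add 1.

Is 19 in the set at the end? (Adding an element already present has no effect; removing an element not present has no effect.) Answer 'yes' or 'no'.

Answer: no

Derivation:
Tracking the set through each operation:
Start: {1, 11, 12, p, r}
Event 1 (add 2): added. Set: {1, 11, 12, 2, p, r}
Event 2 (remove 11): removed. Set: {1, 12, 2, p, r}
Event 3 (remove p): removed. Set: {1, 12, 2, r}
Event 4 (add 1): already present, no change. Set: {1, 12, 2, r}

Final set: {1, 12, 2, r} (size 4)
19 is NOT in the final set.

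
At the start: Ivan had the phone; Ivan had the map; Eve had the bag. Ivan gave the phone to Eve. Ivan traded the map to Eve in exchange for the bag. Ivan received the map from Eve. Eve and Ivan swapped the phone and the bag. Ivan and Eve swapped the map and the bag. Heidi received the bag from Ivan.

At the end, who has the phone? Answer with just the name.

Answer: Ivan

Derivation:
Tracking all object holders:
Start: phone:Ivan, map:Ivan, bag:Eve
Event 1 (give phone: Ivan -> Eve). State: phone:Eve, map:Ivan, bag:Eve
Event 2 (swap map<->bag: now map:Eve, bag:Ivan). State: phone:Eve, map:Eve, bag:Ivan
Event 3 (give map: Eve -> Ivan). State: phone:Eve, map:Ivan, bag:Ivan
Event 4 (swap phone<->bag: now phone:Ivan, bag:Eve). State: phone:Ivan, map:Ivan, bag:Eve
Event 5 (swap map<->bag: now map:Eve, bag:Ivan). State: phone:Ivan, map:Eve, bag:Ivan
Event 6 (give bag: Ivan -> Heidi). State: phone:Ivan, map:Eve, bag:Heidi

Final state: phone:Ivan, map:Eve, bag:Heidi
The phone is held by Ivan.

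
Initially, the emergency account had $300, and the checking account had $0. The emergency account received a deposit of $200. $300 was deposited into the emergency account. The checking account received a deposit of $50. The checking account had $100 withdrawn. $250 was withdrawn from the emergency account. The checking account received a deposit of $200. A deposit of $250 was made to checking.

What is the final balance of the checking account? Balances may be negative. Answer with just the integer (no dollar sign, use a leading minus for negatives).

Tracking account balances step by step:
Start: emergency=300, checking=0
Event 1 (deposit 200 to emergency): emergency: 300 + 200 = 500. Balances: emergency=500, checking=0
Event 2 (deposit 300 to emergency): emergency: 500 + 300 = 800. Balances: emergency=800, checking=0
Event 3 (deposit 50 to checking): checking: 0 + 50 = 50. Balances: emergency=800, checking=50
Event 4 (withdraw 100 from checking): checking: 50 - 100 = -50. Balances: emergency=800, checking=-50
Event 5 (withdraw 250 from emergency): emergency: 800 - 250 = 550. Balances: emergency=550, checking=-50
Event 6 (deposit 200 to checking): checking: -50 + 200 = 150. Balances: emergency=550, checking=150
Event 7 (deposit 250 to checking): checking: 150 + 250 = 400. Balances: emergency=550, checking=400

Final balance of checking: 400

Answer: 400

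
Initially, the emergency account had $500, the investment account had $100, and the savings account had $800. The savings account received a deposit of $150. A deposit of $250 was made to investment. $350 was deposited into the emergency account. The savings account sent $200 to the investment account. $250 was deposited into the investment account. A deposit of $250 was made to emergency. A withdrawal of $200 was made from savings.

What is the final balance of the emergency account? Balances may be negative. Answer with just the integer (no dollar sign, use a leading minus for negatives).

Answer: 1100

Derivation:
Tracking account balances step by step:
Start: emergency=500, investment=100, savings=800
Event 1 (deposit 150 to savings): savings: 800 + 150 = 950. Balances: emergency=500, investment=100, savings=950
Event 2 (deposit 250 to investment): investment: 100 + 250 = 350. Balances: emergency=500, investment=350, savings=950
Event 3 (deposit 350 to emergency): emergency: 500 + 350 = 850. Balances: emergency=850, investment=350, savings=950
Event 4 (transfer 200 savings -> investment): savings: 950 - 200 = 750, investment: 350 + 200 = 550. Balances: emergency=850, investment=550, savings=750
Event 5 (deposit 250 to investment): investment: 550 + 250 = 800. Balances: emergency=850, investment=800, savings=750
Event 6 (deposit 250 to emergency): emergency: 850 + 250 = 1100. Balances: emergency=1100, investment=800, savings=750
Event 7 (withdraw 200 from savings): savings: 750 - 200 = 550. Balances: emergency=1100, investment=800, savings=550

Final balance of emergency: 1100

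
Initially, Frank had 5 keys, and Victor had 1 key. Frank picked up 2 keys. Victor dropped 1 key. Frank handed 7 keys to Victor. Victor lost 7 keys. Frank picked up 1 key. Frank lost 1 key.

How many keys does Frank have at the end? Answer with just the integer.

Answer: 0

Derivation:
Tracking counts step by step:
Start: Frank=5, Victor=1
Event 1 (Frank +2): Frank: 5 -> 7. State: Frank=7, Victor=1
Event 2 (Victor -1): Victor: 1 -> 0. State: Frank=7, Victor=0
Event 3 (Frank -> Victor, 7): Frank: 7 -> 0, Victor: 0 -> 7. State: Frank=0, Victor=7
Event 4 (Victor -7): Victor: 7 -> 0. State: Frank=0, Victor=0
Event 5 (Frank +1): Frank: 0 -> 1. State: Frank=1, Victor=0
Event 6 (Frank -1): Frank: 1 -> 0. State: Frank=0, Victor=0

Frank's final count: 0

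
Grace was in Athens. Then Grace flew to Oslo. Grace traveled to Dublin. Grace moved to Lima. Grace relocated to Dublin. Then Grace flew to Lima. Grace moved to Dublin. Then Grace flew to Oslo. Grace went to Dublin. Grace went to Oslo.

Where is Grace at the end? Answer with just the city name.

Tracking Grace's location:
Start: Grace is in Athens.
After move 1: Athens -> Oslo. Grace is in Oslo.
After move 2: Oslo -> Dublin. Grace is in Dublin.
After move 3: Dublin -> Lima. Grace is in Lima.
After move 4: Lima -> Dublin. Grace is in Dublin.
After move 5: Dublin -> Lima. Grace is in Lima.
After move 6: Lima -> Dublin. Grace is in Dublin.
After move 7: Dublin -> Oslo. Grace is in Oslo.
After move 8: Oslo -> Dublin. Grace is in Dublin.
After move 9: Dublin -> Oslo. Grace is in Oslo.

Answer: Oslo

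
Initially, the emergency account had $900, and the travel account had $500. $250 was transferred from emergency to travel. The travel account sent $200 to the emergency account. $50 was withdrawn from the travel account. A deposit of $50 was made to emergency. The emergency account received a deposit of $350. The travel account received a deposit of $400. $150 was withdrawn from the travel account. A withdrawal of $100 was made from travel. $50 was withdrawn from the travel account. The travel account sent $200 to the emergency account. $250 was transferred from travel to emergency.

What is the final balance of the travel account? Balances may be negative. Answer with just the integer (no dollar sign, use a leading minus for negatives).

Tracking account balances step by step:
Start: emergency=900, travel=500
Event 1 (transfer 250 emergency -> travel): emergency: 900 - 250 = 650, travel: 500 + 250 = 750. Balances: emergency=650, travel=750
Event 2 (transfer 200 travel -> emergency): travel: 750 - 200 = 550, emergency: 650 + 200 = 850. Balances: emergency=850, travel=550
Event 3 (withdraw 50 from travel): travel: 550 - 50 = 500. Balances: emergency=850, travel=500
Event 4 (deposit 50 to emergency): emergency: 850 + 50 = 900. Balances: emergency=900, travel=500
Event 5 (deposit 350 to emergency): emergency: 900 + 350 = 1250. Balances: emergency=1250, travel=500
Event 6 (deposit 400 to travel): travel: 500 + 400 = 900. Balances: emergency=1250, travel=900
Event 7 (withdraw 150 from travel): travel: 900 - 150 = 750. Balances: emergency=1250, travel=750
Event 8 (withdraw 100 from travel): travel: 750 - 100 = 650. Balances: emergency=1250, travel=650
Event 9 (withdraw 50 from travel): travel: 650 - 50 = 600. Balances: emergency=1250, travel=600
Event 10 (transfer 200 travel -> emergency): travel: 600 - 200 = 400, emergency: 1250 + 200 = 1450. Balances: emergency=1450, travel=400
Event 11 (transfer 250 travel -> emergency): travel: 400 - 250 = 150, emergency: 1450 + 250 = 1700. Balances: emergency=1700, travel=150

Final balance of travel: 150

Answer: 150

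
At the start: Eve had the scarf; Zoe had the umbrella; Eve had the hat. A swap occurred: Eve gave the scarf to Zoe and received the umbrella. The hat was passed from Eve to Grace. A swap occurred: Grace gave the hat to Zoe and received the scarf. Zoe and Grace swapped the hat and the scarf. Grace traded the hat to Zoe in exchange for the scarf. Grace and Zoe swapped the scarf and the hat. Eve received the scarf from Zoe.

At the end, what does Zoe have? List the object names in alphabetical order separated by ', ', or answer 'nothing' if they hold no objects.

Answer: nothing

Derivation:
Tracking all object holders:
Start: scarf:Eve, umbrella:Zoe, hat:Eve
Event 1 (swap scarf<->umbrella: now scarf:Zoe, umbrella:Eve). State: scarf:Zoe, umbrella:Eve, hat:Eve
Event 2 (give hat: Eve -> Grace). State: scarf:Zoe, umbrella:Eve, hat:Grace
Event 3 (swap hat<->scarf: now hat:Zoe, scarf:Grace). State: scarf:Grace, umbrella:Eve, hat:Zoe
Event 4 (swap hat<->scarf: now hat:Grace, scarf:Zoe). State: scarf:Zoe, umbrella:Eve, hat:Grace
Event 5 (swap hat<->scarf: now hat:Zoe, scarf:Grace). State: scarf:Grace, umbrella:Eve, hat:Zoe
Event 6 (swap scarf<->hat: now scarf:Zoe, hat:Grace). State: scarf:Zoe, umbrella:Eve, hat:Grace
Event 7 (give scarf: Zoe -> Eve). State: scarf:Eve, umbrella:Eve, hat:Grace

Final state: scarf:Eve, umbrella:Eve, hat:Grace
Zoe holds: (nothing).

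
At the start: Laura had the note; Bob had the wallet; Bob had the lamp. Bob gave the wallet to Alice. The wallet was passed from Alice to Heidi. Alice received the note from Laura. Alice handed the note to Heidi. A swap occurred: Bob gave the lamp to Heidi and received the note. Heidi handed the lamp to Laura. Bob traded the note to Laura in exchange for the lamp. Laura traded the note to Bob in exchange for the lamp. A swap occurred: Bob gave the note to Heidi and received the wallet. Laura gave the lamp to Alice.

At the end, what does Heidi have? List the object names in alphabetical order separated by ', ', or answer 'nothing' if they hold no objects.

Tracking all object holders:
Start: note:Laura, wallet:Bob, lamp:Bob
Event 1 (give wallet: Bob -> Alice). State: note:Laura, wallet:Alice, lamp:Bob
Event 2 (give wallet: Alice -> Heidi). State: note:Laura, wallet:Heidi, lamp:Bob
Event 3 (give note: Laura -> Alice). State: note:Alice, wallet:Heidi, lamp:Bob
Event 4 (give note: Alice -> Heidi). State: note:Heidi, wallet:Heidi, lamp:Bob
Event 5 (swap lamp<->note: now lamp:Heidi, note:Bob). State: note:Bob, wallet:Heidi, lamp:Heidi
Event 6 (give lamp: Heidi -> Laura). State: note:Bob, wallet:Heidi, lamp:Laura
Event 7 (swap note<->lamp: now note:Laura, lamp:Bob). State: note:Laura, wallet:Heidi, lamp:Bob
Event 8 (swap note<->lamp: now note:Bob, lamp:Laura). State: note:Bob, wallet:Heidi, lamp:Laura
Event 9 (swap note<->wallet: now note:Heidi, wallet:Bob). State: note:Heidi, wallet:Bob, lamp:Laura
Event 10 (give lamp: Laura -> Alice). State: note:Heidi, wallet:Bob, lamp:Alice

Final state: note:Heidi, wallet:Bob, lamp:Alice
Heidi holds: note.

Answer: note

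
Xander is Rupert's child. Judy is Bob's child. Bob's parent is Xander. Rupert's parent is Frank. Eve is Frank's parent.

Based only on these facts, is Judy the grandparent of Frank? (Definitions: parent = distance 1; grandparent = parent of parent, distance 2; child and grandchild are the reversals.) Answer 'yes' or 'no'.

Answer: no

Derivation:
Reconstructing the parent chain from the given facts:
  Eve -> Frank -> Rupert -> Xander -> Bob -> Judy
(each arrow means 'parent of the next')
Positions in the chain (0 = top):
  position of Eve: 0
  position of Frank: 1
  position of Rupert: 2
  position of Xander: 3
  position of Bob: 4
  position of Judy: 5

Judy is at position 5, Frank is at position 1; signed distance (j - i) = -4.
'grandparent' requires j - i = 2. Actual distance is -4, so the relation does NOT hold.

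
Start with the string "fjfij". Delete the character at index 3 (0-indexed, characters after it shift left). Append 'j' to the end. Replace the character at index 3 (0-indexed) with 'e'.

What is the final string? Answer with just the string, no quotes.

Applying each edit step by step:
Start: "fjfij"
Op 1 (delete idx 3 = 'i'): "fjfij" -> "fjfj"
Op 2 (append 'j'): "fjfj" -> "fjfjj"
Op 3 (replace idx 3: 'j' -> 'e'): "fjfjj" -> "fjfej"

Answer: fjfej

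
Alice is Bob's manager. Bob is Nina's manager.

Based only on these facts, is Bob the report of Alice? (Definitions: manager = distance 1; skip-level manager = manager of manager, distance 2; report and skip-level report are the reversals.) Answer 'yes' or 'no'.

Reconstructing the manager chain from the given facts:
  Alice -> Bob -> Nina
(each arrow means 'manager of the next')
Positions in the chain (0 = top):
  position of Alice: 0
  position of Bob: 1
  position of Nina: 2

Bob is at position 1, Alice is at position 0; signed distance (j - i) = -1.
'report' requires j - i = -1. Actual distance is -1, so the relation HOLDS.

Answer: yes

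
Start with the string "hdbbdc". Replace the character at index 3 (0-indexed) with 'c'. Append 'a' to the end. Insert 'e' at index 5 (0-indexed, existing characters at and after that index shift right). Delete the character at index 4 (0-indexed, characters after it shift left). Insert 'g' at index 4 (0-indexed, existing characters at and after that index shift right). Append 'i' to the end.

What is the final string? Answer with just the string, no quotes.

Applying each edit step by step:
Start: "hdbbdc"
Op 1 (replace idx 3: 'b' -> 'c'): "hdbbdc" -> "hdbcdc"
Op 2 (append 'a'): "hdbcdc" -> "hdbcdca"
Op 3 (insert 'e' at idx 5): "hdbcdca" -> "hdbcdeca"
Op 4 (delete idx 4 = 'd'): "hdbcdeca" -> "hdbceca"
Op 5 (insert 'g' at idx 4): "hdbceca" -> "hdbcgeca"
Op 6 (append 'i'): "hdbcgeca" -> "hdbcgecai"

Answer: hdbcgecai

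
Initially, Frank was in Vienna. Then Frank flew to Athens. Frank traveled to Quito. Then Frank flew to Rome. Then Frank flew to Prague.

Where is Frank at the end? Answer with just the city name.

Tracking Frank's location:
Start: Frank is in Vienna.
After move 1: Vienna -> Athens. Frank is in Athens.
After move 2: Athens -> Quito. Frank is in Quito.
After move 3: Quito -> Rome. Frank is in Rome.
After move 4: Rome -> Prague. Frank is in Prague.

Answer: Prague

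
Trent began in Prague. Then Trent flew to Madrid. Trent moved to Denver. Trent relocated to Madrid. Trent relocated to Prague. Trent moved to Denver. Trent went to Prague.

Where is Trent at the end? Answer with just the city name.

Answer: Prague

Derivation:
Tracking Trent's location:
Start: Trent is in Prague.
After move 1: Prague -> Madrid. Trent is in Madrid.
After move 2: Madrid -> Denver. Trent is in Denver.
After move 3: Denver -> Madrid. Trent is in Madrid.
After move 4: Madrid -> Prague. Trent is in Prague.
After move 5: Prague -> Denver. Trent is in Denver.
After move 6: Denver -> Prague. Trent is in Prague.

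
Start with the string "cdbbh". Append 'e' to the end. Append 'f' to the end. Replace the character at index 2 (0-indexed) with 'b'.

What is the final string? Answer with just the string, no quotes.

Applying each edit step by step:
Start: "cdbbh"
Op 1 (append 'e'): "cdbbh" -> "cdbbhe"
Op 2 (append 'f'): "cdbbhe" -> "cdbbhef"
Op 3 (replace idx 2: 'b' -> 'b'): "cdbbhef" -> "cdbbhef"

Answer: cdbbhef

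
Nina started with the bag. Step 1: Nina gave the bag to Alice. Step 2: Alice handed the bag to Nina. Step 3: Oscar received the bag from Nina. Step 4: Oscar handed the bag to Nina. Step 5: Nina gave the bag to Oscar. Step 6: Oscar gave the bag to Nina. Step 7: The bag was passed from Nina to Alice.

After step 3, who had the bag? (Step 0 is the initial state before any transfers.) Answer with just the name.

Answer: Oscar

Derivation:
Tracking the bag holder through step 3:
After step 0 (start): Nina
After step 1: Alice
After step 2: Nina
After step 3: Oscar

At step 3, the holder is Oscar.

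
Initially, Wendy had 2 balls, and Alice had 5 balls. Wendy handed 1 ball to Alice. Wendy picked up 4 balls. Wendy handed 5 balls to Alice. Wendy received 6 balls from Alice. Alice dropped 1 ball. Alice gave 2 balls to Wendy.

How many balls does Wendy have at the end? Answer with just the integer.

Answer: 8

Derivation:
Tracking counts step by step:
Start: Wendy=2, Alice=5
Event 1 (Wendy -> Alice, 1): Wendy: 2 -> 1, Alice: 5 -> 6. State: Wendy=1, Alice=6
Event 2 (Wendy +4): Wendy: 1 -> 5. State: Wendy=5, Alice=6
Event 3 (Wendy -> Alice, 5): Wendy: 5 -> 0, Alice: 6 -> 11. State: Wendy=0, Alice=11
Event 4 (Alice -> Wendy, 6): Alice: 11 -> 5, Wendy: 0 -> 6. State: Wendy=6, Alice=5
Event 5 (Alice -1): Alice: 5 -> 4. State: Wendy=6, Alice=4
Event 6 (Alice -> Wendy, 2): Alice: 4 -> 2, Wendy: 6 -> 8. State: Wendy=8, Alice=2

Wendy's final count: 8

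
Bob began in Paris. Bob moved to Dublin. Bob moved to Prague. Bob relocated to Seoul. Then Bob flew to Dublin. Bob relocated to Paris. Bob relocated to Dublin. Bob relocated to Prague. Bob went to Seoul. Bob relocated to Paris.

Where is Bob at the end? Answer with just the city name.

Tracking Bob's location:
Start: Bob is in Paris.
After move 1: Paris -> Dublin. Bob is in Dublin.
After move 2: Dublin -> Prague. Bob is in Prague.
After move 3: Prague -> Seoul. Bob is in Seoul.
After move 4: Seoul -> Dublin. Bob is in Dublin.
After move 5: Dublin -> Paris. Bob is in Paris.
After move 6: Paris -> Dublin. Bob is in Dublin.
After move 7: Dublin -> Prague. Bob is in Prague.
After move 8: Prague -> Seoul. Bob is in Seoul.
After move 9: Seoul -> Paris. Bob is in Paris.

Answer: Paris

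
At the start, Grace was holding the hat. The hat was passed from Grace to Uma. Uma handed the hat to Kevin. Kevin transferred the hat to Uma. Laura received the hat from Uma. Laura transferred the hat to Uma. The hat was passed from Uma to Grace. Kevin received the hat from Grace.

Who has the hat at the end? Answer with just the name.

Answer: Kevin

Derivation:
Tracking the hat through each event:
Start: Grace has the hat.
After event 1: Uma has the hat.
After event 2: Kevin has the hat.
After event 3: Uma has the hat.
After event 4: Laura has the hat.
After event 5: Uma has the hat.
After event 6: Grace has the hat.
After event 7: Kevin has the hat.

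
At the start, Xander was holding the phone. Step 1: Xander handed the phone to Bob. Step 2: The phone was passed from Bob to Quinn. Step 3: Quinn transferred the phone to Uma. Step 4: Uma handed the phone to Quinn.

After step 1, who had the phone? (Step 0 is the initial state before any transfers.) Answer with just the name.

Answer: Bob

Derivation:
Tracking the phone holder through step 1:
After step 0 (start): Xander
After step 1: Bob

At step 1, the holder is Bob.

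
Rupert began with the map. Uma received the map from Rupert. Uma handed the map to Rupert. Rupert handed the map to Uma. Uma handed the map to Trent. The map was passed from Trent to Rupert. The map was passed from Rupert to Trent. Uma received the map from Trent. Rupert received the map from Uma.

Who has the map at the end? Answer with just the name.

Answer: Rupert

Derivation:
Tracking the map through each event:
Start: Rupert has the map.
After event 1: Uma has the map.
After event 2: Rupert has the map.
After event 3: Uma has the map.
After event 4: Trent has the map.
After event 5: Rupert has the map.
After event 6: Trent has the map.
After event 7: Uma has the map.
After event 8: Rupert has the map.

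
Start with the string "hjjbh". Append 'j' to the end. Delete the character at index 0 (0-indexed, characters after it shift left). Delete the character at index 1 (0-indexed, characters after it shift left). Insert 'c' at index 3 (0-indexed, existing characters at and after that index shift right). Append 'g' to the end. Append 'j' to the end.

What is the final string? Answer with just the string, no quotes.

Answer: jbhcjgj

Derivation:
Applying each edit step by step:
Start: "hjjbh"
Op 1 (append 'j'): "hjjbh" -> "hjjbhj"
Op 2 (delete idx 0 = 'h'): "hjjbhj" -> "jjbhj"
Op 3 (delete idx 1 = 'j'): "jjbhj" -> "jbhj"
Op 4 (insert 'c' at idx 3): "jbhj" -> "jbhcj"
Op 5 (append 'g'): "jbhcj" -> "jbhcjg"
Op 6 (append 'j'): "jbhcjg" -> "jbhcjgj"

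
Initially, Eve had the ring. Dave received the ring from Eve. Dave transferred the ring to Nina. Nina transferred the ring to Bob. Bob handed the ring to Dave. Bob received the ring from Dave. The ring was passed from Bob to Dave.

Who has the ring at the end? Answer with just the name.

Answer: Dave

Derivation:
Tracking the ring through each event:
Start: Eve has the ring.
After event 1: Dave has the ring.
After event 2: Nina has the ring.
After event 3: Bob has the ring.
After event 4: Dave has the ring.
After event 5: Bob has the ring.
After event 6: Dave has the ring.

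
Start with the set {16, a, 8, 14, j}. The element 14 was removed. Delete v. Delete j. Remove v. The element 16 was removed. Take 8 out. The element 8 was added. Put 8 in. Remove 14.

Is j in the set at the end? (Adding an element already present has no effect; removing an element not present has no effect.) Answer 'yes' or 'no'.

Tracking the set through each operation:
Start: {14, 16, 8, a, j}
Event 1 (remove 14): removed. Set: {16, 8, a, j}
Event 2 (remove v): not present, no change. Set: {16, 8, a, j}
Event 3 (remove j): removed. Set: {16, 8, a}
Event 4 (remove v): not present, no change. Set: {16, 8, a}
Event 5 (remove 16): removed. Set: {8, a}
Event 6 (remove 8): removed. Set: {a}
Event 7 (add 8): added. Set: {8, a}
Event 8 (add 8): already present, no change. Set: {8, a}
Event 9 (remove 14): not present, no change. Set: {8, a}

Final set: {8, a} (size 2)
j is NOT in the final set.

Answer: no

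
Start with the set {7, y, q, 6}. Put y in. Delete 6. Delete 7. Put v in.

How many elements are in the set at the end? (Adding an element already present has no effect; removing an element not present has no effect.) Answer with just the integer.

Answer: 3

Derivation:
Tracking the set through each operation:
Start: {6, 7, q, y}
Event 1 (add y): already present, no change. Set: {6, 7, q, y}
Event 2 (remove 6): removed. Set: {7, q, y}
Event 3 (remove 7): removed. Set: {q, y}
Event 4 (add v): added. Set: {q, v, y}

Final set: {q, v, y} (size 3)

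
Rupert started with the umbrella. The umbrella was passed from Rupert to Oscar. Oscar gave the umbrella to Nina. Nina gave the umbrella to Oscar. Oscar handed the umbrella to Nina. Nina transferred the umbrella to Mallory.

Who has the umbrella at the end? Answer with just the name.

Tracking the umbrella through each event:
Start: Rupert has the umbrella.
After event 1: Oscar has the umbrella.
After event 2: Nina has the umbrella.
After event 3: Oscar has the umbrella.
After event 4: Nina has the umbrella.
After event 5: Mallory has the umbrella.

Answer: Mallory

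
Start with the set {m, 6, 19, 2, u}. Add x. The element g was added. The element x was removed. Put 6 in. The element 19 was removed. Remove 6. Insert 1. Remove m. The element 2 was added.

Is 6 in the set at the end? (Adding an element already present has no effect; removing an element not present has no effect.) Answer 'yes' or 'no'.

Answer: no

Derivation:
Tracking the set through each operation:
Start: {19, 2, 6, m, u}
Event 1 (add x): added. Set: {19, 2, 6, m, u, x}
Event 2 (add g): added. Set: {19, 2, 6, g, m, u, x}
Event 3 (remove x): removed. Set: {19, 2, 6, g, m, u}
Event 4 (add 6): already present, no change. Set: {19, 2, 6, g, m, u}
Event 5 (remove 19): removed. Set: {2, 6, g, m, u}
Event 6 (remove 6): removed. Set: {2, g, m, u}
Event 7 (add 1): added. Set: {1, 2, g, m, u}
Event 8 (remove m): removed. Set: {1, 2, g, u}
Event 9 (add 2): already present, no change. Set: {1, 2, g, u}

Final set: {1, 2, g, u} (size 4)
6 is NOT in the final set.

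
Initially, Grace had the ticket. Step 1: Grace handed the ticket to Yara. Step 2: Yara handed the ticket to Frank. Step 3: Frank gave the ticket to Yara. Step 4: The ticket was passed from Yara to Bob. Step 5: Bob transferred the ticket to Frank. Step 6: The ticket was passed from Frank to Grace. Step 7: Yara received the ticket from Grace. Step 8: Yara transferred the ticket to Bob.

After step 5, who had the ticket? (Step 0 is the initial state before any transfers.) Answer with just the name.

Tracking the ticket holder through step 5:
After step 0 (start): Grace
After step 1: Yara
After step 2: Frank
After step 3: Yara
After step 4: Bob
After step 5: Frank

At step 5, the holder is Frank.

Answer: Frank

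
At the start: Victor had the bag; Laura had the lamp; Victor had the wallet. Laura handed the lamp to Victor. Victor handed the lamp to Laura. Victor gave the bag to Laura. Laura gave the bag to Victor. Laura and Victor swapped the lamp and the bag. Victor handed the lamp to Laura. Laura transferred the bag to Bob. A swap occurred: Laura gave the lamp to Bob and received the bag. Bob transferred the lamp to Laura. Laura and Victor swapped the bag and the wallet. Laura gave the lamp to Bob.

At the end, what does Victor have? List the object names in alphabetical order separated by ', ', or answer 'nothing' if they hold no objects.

Tracking all object holders:
Start: bag:Victor, lamp:Laura, wallet:Victor
Event 1 (give lamp: Laura -> Victor). State: bag:Victor, lamp:Victor, wallet:Victor
Event 2 (give lamp: Victor -> Laura). State: bag:Victor, lamp:Laura, wallet:Victor
Event 3 (give bag: Victor -> Laura). State: bag:Laura, lamp:Laura, wallet:Victor
Event 4 (give bag: Laura -> Victor). State: bag:Victor, lamp:Laura, wallet:Victor
Event 5 (swap lamp<->bag: now lamp:Victor, bag:Laura). State: bag:Laura, lamp:Victor, wallet:Victor
Event 6 (give lamp: Victor -> Laura). State: bag:Laura, lamp:Laura, wallet:Victor
Event 7 (give bag: Laura -> Bob). State: bag:Bob, lamp:Laura, wallet:Victor
Event 8 (swap lamp<->bag: now lamp:Bob, bag:Laura). State: bag:Laura, lamp:Bob, wallet:Victor
Event 9 (give lamp: Bob -> Laura). State: bag:Laura, lamp:Laura, wallet:Victor
Event 10 (swap bag<->wallet: now bag:Victor, wallet:Laura). State: bag:Victor, lamp:Laura, wallet:Laura
Event 11 (give lamp: Laura -> Bob). State: bag:Victor, lamp:Bob, wallet:Laura

Final state: bag:Victor, lamp:Bob, wallet:Laura
Victor holds: bag.

Answer: bag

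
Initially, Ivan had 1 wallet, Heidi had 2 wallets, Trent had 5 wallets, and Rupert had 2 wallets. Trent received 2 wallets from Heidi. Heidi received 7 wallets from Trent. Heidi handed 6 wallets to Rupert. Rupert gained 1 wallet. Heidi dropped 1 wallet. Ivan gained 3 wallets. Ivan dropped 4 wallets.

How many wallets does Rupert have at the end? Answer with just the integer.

Tracking counts step by step:
Start: Ivan=1, Heidi=2, Trent=5, Rupert=2
Event 1 (Heidi -> Trent, 2): Heidi: 2 -> 0, Trent: 5 -> 7. State: Ivan=1, Heidi=0, Trent=7, Rupert=2
Event 2 (Trent -> Heidi, 7): Trent: 7 -> 0, Heidi: 0 -> 7. State: Ivan=1, Heidi=7, Trent=0, Rupert=2
Event 3 (Heidi -> Rupert, 6): Heidi: 7 -> 1, Rupert: 2 -> 8. State: Ivan=1, Heidi=1, Trent=0, Rupert=8
Event 4 (Rupert +1): Rupert: 8 -> 9. State: Ivan=1, Heidi=1, Trent=0, Rupert=9
Event 5 (Heidi -1): Heidi: 1 -> 0. State: Ivan=1, Heidi=0, Trent=0, Rupert=9
Event 6 (Ivan +3): Ivan: 1 -> 4. State: Ivan=4, Heidi=0, Trent=0, Rupert=9
Event 7 (Ivan -4): Ivan: 4 -> 0. State: Ivan=0, Heidi=0, Trent=0, Rupert=9

Rupert's final count: 9

Answer: 9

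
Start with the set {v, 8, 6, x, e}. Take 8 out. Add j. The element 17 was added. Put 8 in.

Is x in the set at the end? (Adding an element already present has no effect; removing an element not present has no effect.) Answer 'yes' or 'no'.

Tracking the set through each operation:
Start: {6, 8, e, v, x}
Event 1 (remove 8): removed. Set: {6, e, v, x}
Event 2 (add j): added. Set: {6, e, j, v, x}
Event 3 (add 17): added. Set: {17, 6, e, j, v, x}
Event 4 (add 8): added. Set: {17, 6, 8, e, j, v, x}

Final set: {17, 6, 8, e, j, v, x} (size 7)
x is in the final set.

Answer: yes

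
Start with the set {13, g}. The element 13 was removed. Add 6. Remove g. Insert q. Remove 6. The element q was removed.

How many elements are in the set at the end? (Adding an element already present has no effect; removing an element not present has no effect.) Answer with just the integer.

Tracking the set through each operation:
Start: {13, g}
Event 1 (remove 13): removed. Set: {g}
Event 2 (add 6): added. Set: {6, g}
Event 3 (remove g): removed. Set: {6}
Event 4 (add q): added. Set: {6, q}
Event 5 (remove 6): removed. Set: {q}
Event 6 (remove q): removed. Set: {}

Final set: {} (size 0)

Answer: 0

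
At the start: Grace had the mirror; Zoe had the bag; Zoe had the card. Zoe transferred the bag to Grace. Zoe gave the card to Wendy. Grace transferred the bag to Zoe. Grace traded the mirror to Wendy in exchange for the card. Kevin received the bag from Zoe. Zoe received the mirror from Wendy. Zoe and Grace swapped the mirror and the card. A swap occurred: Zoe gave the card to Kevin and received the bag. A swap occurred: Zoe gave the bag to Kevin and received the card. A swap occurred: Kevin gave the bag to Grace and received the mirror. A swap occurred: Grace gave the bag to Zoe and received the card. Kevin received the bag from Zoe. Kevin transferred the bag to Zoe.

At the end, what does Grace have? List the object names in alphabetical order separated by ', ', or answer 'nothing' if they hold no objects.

Tracking all object holders:
Start: mirror:Grace, bag:Zoe, card:Zoe
Event 1 (give bag: Zoe -> Grace). State: mirror:Grace, bag:Grace, card:Zoe
Event 2 (give card: Zoe -> Wendy). State: mirror:Grace, bag:Grace, card:Wendy
Event 3 (give bag: Grace -> Zoe). State: mirror:Grace, bag:Zoe, card:Wendy
Event 4 (swap mirror<->card: now mirror:Wendy, card:Grace). State: mirror:Wendy, bag:Zoe, card:Grace
Event 5 (give bag: Zoe -> Kevin). State: mirror:Wendy, bag:Kevin, card:Grace
Event 6 (give mirror: Wendy -> Zoe). State: mirror:Zoe, bag:Kevin, card:Grace
Event 7 (swap mirror<->card: now mirror:Grace, card:Zoe). State: mirror:Grace, bag:Kevin, card:Zoe
Event 8 (swap card<->bag: now card:Kevin, bag:Zoe). State: mirror:Grace, bag:Zoe, card:Kevin
Event 9 (swap bag<->card: now bag:Kevin, card:Zoe). State: mirror:Grace, bag:Kevin, card:Zoe
Event 10 (swap bag<->mirror: now bag:Grace, mirror:Kevin). State: mirror:Kevin, bag:Grace, card:Zoe
Event 11 (swap bag<->card: now bag:Zoe, card:Grace). State: mirror:Kevin, bag:Zoe, card:Grace
Event 12 (give bag: Zoe -> Kevin). State: mirror:Kevin, bag:Kevin, card:Grace
Event 13 (give bag: Kevin -> Zoe). State: mirror:Kevin, bag:Zoe, card:Grace

Final state: mirror:Kevin, bag:Zoe, card:Grace
Grace holds: card.

Answer: card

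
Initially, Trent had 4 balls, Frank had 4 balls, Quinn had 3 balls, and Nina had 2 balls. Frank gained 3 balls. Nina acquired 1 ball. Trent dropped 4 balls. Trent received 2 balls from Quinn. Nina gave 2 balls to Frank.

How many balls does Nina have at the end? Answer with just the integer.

Answer: 1

Derivation:
Tracking counts step by step:
Start: Trent=4, Frank=4, Quinn=3, Nina=2
Event 1 (Frank +3): Frank: 4 -> 7. State: Trent=4, Frank=7, Quinn=3, Nina=2
Event 2 (Nina +1): Nina: 2 -> 3. State: Trent=4, Frank=7, Quinn=3, Nina=3
Event 3 (Trent -4): Trent: 4 -> 0. State: Trent=0, Frank=7, Quinn=3, Nina=3
Event 4 (Quinn -> Trent, 2): Quinn: 3 -> 1, Trent: 0 -> 2. State: Trent=2, Frank=7, Quinn=1, Nina=3
Event 5 (Nina -> Frank, 2): Nina: 3 -> 1, Frank: 7 -> 9. State: Trent=2, Frank=9, Quinn=1, Nina=1

Nina's final count: 1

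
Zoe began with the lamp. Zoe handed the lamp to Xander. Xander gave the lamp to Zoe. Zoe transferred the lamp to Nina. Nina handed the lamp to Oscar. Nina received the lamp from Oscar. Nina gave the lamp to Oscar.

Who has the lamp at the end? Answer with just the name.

Tracking the lamp through each event:
Start: Zoe has the lamp.
After event 1: Xander has the lamp.
After event 2: Zoe has the lamp.
After event 3: Nina has the lamp.
After event 4: Oscar has the lamp.
After event 5: Nina has the lamp.
After event 6: Oscar has the lamp.

Answer: Oscar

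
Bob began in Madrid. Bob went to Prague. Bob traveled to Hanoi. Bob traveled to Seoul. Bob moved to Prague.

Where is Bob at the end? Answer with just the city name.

Tracking Bob's location:
Start: Bob is in Madrid.
After move 1: Madrid -> Prague. Bob is in Prague.
After move 2: Prague -> Hanoi. Bob is in Hanoi.
After move 3: Hanoi -> Seoul. Bob is in Seoul.
After move 4: Seoul -> Prague. Bob is in Prague.

Answer: Prague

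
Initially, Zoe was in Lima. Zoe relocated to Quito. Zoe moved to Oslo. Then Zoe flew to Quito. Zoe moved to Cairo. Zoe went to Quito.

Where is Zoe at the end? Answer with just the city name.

Tracking Zoe's location:
Start: Zoe is in Lima.
After move 1: Lima -> Quito. Zoe is in Quito.
After move 2: Quito -> Oslo. Zoe is in Oslo.
After move 3: Oslo -> Quito. Zoe is in Quito.
After move 4: Quito -> Cairo. Zoe is in Cairo.
After move 5: Cairo -> Quito. Zoe is in Quito.

Answer: Quito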